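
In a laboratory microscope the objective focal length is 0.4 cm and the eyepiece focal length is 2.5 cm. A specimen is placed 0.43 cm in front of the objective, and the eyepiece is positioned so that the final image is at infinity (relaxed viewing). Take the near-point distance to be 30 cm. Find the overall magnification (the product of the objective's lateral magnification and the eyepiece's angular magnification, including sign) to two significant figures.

Objective: 1/d_i = 1/f_obj - 1/d_o = 1/0.4 - 1/0.43 = 0.17442 cm^-1, so d_i = 5.733 cm.
m_obj = -d_i/d_o = -5.733/0.43 = -13.333.
Eyepiece angular magnification (image at infinity): M_eye = D/f_e = 30/2.5 = 12.000.
Overall M = m_obj x M_eye = (-13.333)(12.000) = -160.00.

-160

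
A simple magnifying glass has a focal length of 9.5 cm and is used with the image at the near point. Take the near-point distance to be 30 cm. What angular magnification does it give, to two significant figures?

4.2

M = 1 + D/f = 1 + 30/9.5 = 4.158.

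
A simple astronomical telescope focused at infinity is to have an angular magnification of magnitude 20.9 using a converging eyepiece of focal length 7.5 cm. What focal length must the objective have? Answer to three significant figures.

157 cm

|M| = f_obj/|f_eye|, so f_obj = |M| x |f_eye| = 20.9 x 7.5 = 156.750 cm.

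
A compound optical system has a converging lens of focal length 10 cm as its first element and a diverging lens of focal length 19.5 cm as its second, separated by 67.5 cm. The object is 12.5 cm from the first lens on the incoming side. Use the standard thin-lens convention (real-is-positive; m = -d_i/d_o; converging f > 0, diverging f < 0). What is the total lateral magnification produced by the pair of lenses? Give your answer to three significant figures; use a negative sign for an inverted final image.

Lens 1: 1/d_i1 = 1/f_1 - 1/d_o1 = 1/10 - 1/12.5 = 0.02000 cm^-1, so d_i1 = 50.000 cm.
m_1 = -(50.000)/12.5 = -4.0000.
The intermediate image is 50.000 cm to the right of lens 1, so d_o2 = L - d_i1 = 67.5 - 50.000 = 17.500 cm.
Lens 2: 1/d_i2 = 1/f_2 - 1/d_o2 = 1/(-19.5) - 1/(17.500) = -0.10842 cm^-1, so d_i2 = -9.223 cm.
m_2 = -(-9.223)/(17.500) = 0.5270.
Total m = m_1 x m_2 = (-4.0000)(0.5270) = -2.1081.

-2.11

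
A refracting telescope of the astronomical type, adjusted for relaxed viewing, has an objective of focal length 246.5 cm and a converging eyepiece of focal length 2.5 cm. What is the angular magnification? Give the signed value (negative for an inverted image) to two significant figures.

-99

M = -f_obj/f_eye = -246.5/(2.5) = -98.600.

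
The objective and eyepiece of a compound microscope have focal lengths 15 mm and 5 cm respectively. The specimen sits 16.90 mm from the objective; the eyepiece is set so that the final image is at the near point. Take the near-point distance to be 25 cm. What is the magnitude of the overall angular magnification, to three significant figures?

Convert to cm: f_obj = 15 mm = 1.5 cm; d_o = 16.90 mm = 1.69 cm.
Objective: 1/d_i = 1/f_obj - 1/d_o = 1/1.5 - 1/1.69 = 0.07495 cm^-1, so d_i = 13.342 cm.
m_obj = -d_i/d_o = -13.342/1.69 = -7.895.
Eyepiece angular magnification (image at near point): M_eye = 1 + D/f_e = 1 + 25/5 = 6.000.
Overall M = m_obj x M_eye = (-7.895)(6.000) = -47.37.
|M| = 47.37.

47.4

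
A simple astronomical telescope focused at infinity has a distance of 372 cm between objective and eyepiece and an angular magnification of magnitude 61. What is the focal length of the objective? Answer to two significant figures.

370 cm

In normal adjustment the tube length equals f_obj + f_eye and |M| = f_obj/f_eye.
So f_obj = 61 f_eye and 61 f_eye + f_eye = 372 cm, giving f_eye = 372/62 = 6.000 cm and f_obj = 366.000 cm.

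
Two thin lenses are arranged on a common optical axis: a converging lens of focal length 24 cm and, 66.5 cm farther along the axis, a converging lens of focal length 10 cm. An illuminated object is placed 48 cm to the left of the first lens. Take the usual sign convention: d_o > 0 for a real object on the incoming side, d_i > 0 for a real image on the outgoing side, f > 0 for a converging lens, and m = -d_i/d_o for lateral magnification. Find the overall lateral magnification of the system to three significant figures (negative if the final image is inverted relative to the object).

Applying the thin-lens equation to the first lens, 1/24 = 1/48 + 1/d_i1, which gives d_i1 = 48.000 cm.
Its lateral magnification is m_1 = -d_i1/d_o1 = -(48.000)/48 = -1.0000.
The intermediate image is 48.000 cm to the right of lens 1, so d_o2 = L - d_i1 = 66.5 - 48.000 = 18.500 cm.
Applying the thin-lens equation again with f_2 = 10 cm and d_o2 = 18.500 cm gives d_i2 = 21.765 cm.
m_2 = -(21.765)/(18.500) = -1.1765.
Overall magnification: m = m_1 m_2 = 1.1765.

1.18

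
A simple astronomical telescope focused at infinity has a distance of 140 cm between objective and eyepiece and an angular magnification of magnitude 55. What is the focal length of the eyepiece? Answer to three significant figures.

2.50 cm

In normal adjustment the tube length equals f_obj + f_eye and |M| = f_obj/f_eye.
So f_obj = 55 f_eye and 55 f_eye + f_eye = 140 cm, giving f_eye = 140/56 = 2.500 cm and f_obj = 137.500 cm.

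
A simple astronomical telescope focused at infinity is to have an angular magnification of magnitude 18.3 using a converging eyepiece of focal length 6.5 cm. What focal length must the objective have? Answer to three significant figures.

|M| = f_obj/|f_eye|, so f_obj = |M| x |f_eye| = 18.3 x 6.5 = 118.950 cm.

119 cm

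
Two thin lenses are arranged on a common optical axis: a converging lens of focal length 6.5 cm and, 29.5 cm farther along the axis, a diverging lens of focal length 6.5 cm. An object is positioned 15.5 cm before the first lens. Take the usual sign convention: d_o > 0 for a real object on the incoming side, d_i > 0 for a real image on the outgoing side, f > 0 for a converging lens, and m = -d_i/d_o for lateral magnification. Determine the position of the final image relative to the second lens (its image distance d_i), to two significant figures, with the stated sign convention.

-4.8 cm

First lens: d_i1 = 1/(1/6.5 - 1/15.5) = 11.194 cm.
The intermediate image is 11.194 cm to the right of lens 1, so d_o2 = L - d_i1 = 29.5 - 11.194 = 18.306 cm.
Second lens: d_i2 = 1/(1/(-6.5) - 1/(18.306)) = -4.797 cm.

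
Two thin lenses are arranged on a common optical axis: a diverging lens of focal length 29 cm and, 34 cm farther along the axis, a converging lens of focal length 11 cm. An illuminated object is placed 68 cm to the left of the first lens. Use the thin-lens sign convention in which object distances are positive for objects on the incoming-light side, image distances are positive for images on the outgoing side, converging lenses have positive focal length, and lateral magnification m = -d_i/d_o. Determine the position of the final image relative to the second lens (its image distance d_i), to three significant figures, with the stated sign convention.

Applying the thin-lens equation to the first lens, 1/(-29) = 1/68 + 1/d_i1, which gives d_i1 = -20.330 cm.
With d_i1 < 0 the first image is virtual and lies on the object side; the object distance for lens 2 is d_o2 = 34 - (-20.330) = 54.330 cm.
Applying the thin-lens equation again with f_2 = 11 cm and d_o2 = 54.330 cm gives d_i2 = 13.793 cm.

13.8 cm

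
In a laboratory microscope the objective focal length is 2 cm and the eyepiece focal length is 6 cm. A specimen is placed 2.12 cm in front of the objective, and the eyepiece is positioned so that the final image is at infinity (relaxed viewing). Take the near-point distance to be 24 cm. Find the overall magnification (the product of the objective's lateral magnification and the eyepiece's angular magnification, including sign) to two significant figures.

-67

Objective: 1/d_i = 1/f_obj - 1/d_o = 1/2 - 1/2.12 = 0.02830 cm^-1, so d_i = 35.333 cm.
m_obj = -d_i/d_o = -35.333/2.12 = -16.667.
Eyepiece angular magnification (image at infinity): M_eye = D/f_e = 24/6 = 4.000.
Overall M = m_obj x M_eye = (-16.667)(4.000) = -66.67.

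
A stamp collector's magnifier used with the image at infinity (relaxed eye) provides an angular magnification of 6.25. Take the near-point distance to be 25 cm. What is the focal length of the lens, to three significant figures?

4.00 cm

For the image at infinity, M = D/f.
f = D/M = 25/6.25 = 4.000 cm.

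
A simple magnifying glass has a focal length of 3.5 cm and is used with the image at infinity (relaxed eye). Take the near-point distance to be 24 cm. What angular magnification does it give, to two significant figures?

6.9

M = D/f = 24/3.5 = 6.857.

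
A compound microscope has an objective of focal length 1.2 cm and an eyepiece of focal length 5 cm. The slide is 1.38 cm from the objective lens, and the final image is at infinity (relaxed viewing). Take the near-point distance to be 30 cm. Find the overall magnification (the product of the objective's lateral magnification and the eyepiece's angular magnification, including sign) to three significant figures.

-40.0

Objective: 1/d_i = 1/f_obj - 1/d_o = 1/1.2 - 1/1.38 = 0.10870 cm^-1, so d_i = 9.200 cm.
m_obj = -d_i/d_o = -9.200/1.38 = -6.667.
Eyepiece angular magnification (image at infinity): M_eye = D/f_e = 30/5 = 6.000.
Overall M = m_obj x M_eye = (-6.667)(6.000) = -40.00.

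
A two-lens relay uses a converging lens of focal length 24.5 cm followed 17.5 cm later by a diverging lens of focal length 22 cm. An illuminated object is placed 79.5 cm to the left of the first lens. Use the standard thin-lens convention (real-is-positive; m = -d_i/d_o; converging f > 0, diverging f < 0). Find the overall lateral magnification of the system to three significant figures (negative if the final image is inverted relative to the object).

-2.40

Applying the thin-lens equation to the first lens, 1/24.5 = 1/79.5 + 1/d_i1, which gives d_i1 = 35.414 cm.
Its lateral magnification is m_1 = -d_i1/d_o1 = -(35.414)/79.5 = -0.4455.
This image would form 35.414 cm past lens 1, i.e. 17.914 cm beyond lens 2, so it is a virtual object for lens 2: d_o2 = 17.5 - 35.414 = -17.914 cm.
Applying the thin-lens equation again with f_2 = -22 cm and d_o2 = -17.914 cm gives d_i2 = 96.443 cm.
m_2 = -(96.443)/(-17.914) = 5.3838.
Total m = m_1 x m_2 = (-0.4455)(5.3838) = -2.3982.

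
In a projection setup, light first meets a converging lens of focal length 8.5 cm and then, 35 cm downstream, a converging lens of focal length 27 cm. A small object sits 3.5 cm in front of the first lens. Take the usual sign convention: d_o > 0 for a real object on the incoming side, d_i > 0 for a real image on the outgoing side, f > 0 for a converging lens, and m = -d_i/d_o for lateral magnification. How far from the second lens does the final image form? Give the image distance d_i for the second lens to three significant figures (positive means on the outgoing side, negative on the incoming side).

79.3 cm

First lens: d_i1 = 1/(1/8.5 - 1/3.5) = -5.950 cm.
With d_i1 < 0 the first image is virtual and lies on the object side; the object distance for lens 2 is d_o2 = 35 - (-5.950) = 40.950 cm.
Second lens: d_i2 = 1/(1/27 - 1/(40.950)) = 79.258 cm.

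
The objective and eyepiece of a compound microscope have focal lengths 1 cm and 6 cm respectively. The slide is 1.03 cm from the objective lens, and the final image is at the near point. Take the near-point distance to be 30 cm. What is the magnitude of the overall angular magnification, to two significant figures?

200

Objective: 1/d_i = 1/f_obj - 1/d_o = 1/1 - 1/1.03 = 0.02913 cm^-1, so d_i = 34.333 cm.
m_obj = -d_i/d_o = -34.333/1.03 = -33.333.
Eyepiece angular magnification (image at near point): M_eye = 1 + D/f_e = 1 + 30/6 = 6.000.
Overall M = m_obj x M_eye = (-33.333)(6.000) = -200.00.
|M| = 200.00.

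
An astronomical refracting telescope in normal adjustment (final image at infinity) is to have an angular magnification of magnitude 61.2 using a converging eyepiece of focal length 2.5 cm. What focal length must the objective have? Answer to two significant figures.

|M| = f_obj/|f_eye|, so f_obj = |M| x |f_eye| = 61.2 x 2.5 = 153.000 cm.

150 cm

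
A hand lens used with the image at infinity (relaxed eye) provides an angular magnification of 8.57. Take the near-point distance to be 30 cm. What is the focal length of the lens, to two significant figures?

3.5 cm

For the image at infinity, M = D/f.
f = D/M = 30/8.57 = 3.501 cm.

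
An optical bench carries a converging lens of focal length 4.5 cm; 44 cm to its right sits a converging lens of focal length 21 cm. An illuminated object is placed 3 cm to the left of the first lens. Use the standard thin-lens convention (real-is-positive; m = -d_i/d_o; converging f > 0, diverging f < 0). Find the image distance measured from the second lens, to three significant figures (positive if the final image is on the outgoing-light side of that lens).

Applying the thin-lens equation to the first lens, 1/4.5 = 1/3 + 1/d_i1, which gives d_i1 = -9.000 cm.
The intermediate image is virtual, 9.000 cm to the left of lens 1, so d_o2 = L - d_i1 = 44 - (-9.000) = 53.000 cm.
Applying the thin-lens equation again with f_2 = 21 cm and d_o2 = 53.000 cm gives d_i2 = 34.781 cm.

34.8 cm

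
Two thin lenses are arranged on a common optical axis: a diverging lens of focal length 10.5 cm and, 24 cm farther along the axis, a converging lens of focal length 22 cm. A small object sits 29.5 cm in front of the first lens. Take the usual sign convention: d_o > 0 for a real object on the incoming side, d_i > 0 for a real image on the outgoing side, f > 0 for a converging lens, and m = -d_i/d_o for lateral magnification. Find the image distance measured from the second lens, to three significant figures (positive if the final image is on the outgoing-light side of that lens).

71.7 cm

Applying the thin-lens equation to the first lens, 1/(-10.5) = 1/29.5 + 1/d_i1, which gives d_i1 = -7.744 cm.
The intermediate image is virtual, 7.744 cm to the left of lens 1, so d_o2 = L - d_i1 = 24 - (-7.744) = 31.744 cm.
Applying the thin-lens equation again with f_2 = 22 cm and d_o2 = 31.744 cm gives d_i2 = 71.673 cm.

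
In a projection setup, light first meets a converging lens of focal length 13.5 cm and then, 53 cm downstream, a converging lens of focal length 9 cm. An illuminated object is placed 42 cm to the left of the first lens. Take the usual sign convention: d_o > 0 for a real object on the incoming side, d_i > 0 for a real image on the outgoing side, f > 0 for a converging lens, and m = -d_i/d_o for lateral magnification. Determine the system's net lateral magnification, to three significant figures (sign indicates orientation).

Applying the thin-lens equation to the first lens, 1/13.5 = 1/42 + 1/d_i1, which gives d_i1 = 19.895 cm.
Its lateral magnification is m_1 = -d_i1/d_o1 = -(19.895)/42 = -0.4737.
Object distance for lens 2: d_o2 = 53 - 19.895 = 33.105 cm.
Applying the thin-lens equation again with f_2 = 9 cm and d_o2 = 33.105 cm gives d_i2 = 12.360 cm.
m_2 = -(12.360)/(33.105) = -0.3734.
The system's lateral magnification is m_1 m_2 = (-0.4737)(-0.3734) = 0.1769.

0.177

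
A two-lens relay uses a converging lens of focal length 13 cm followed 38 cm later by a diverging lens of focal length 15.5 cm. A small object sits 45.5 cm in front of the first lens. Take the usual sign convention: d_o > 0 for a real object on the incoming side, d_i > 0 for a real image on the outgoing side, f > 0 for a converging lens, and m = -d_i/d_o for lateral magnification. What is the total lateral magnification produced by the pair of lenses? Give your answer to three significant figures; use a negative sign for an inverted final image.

-0.176

First lens: d_i1 = 1/(1/13 - 1/45.5) = 18.200 cm.
m_1 = -(18.200)/45.5 = -0.4000.
Object distance for lens 2: d_o2 = 38 - 18.200 = 19.800 cm.
Second lens: d_i2 = 1/(1/(-15.5) - 1/(19.800)) = -8.694 cm.
m_2 = -(-8.694)/(19.800) = 0.4391.
Overall magnification: m = m_1 m_2 = -0.1756.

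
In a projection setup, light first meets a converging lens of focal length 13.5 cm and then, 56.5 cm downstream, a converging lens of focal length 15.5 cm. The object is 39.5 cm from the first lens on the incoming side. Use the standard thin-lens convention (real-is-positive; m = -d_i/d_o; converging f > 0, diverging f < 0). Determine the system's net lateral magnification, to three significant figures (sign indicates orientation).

First lens: d_i1 = 1/(1/13.5 - 1/39.5) = 20.510 cm.
m_1 = -(20.510)/39.5 = -0.5192.
The intermediate image is 20.510 cm to the right of lens 1, so d_o2 = L - d_i1 = 56.5 - 20.510 = 35.990 cm.
Second lens: d_i2 = 1/(1/15.5 - 1/(35.990)) = 27.225 cm.
m_2 = -(27.225)/(35.990) = -0.7565.
The system's lateral magnification is m_1 m_2 = (-0.5192)(-0.7565) = 0.3928.

0.393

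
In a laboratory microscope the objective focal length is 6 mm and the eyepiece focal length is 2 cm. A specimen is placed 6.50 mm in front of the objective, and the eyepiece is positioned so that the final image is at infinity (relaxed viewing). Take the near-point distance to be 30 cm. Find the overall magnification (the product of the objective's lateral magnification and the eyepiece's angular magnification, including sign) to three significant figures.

Convert to cm: f_obj = 6 mm = 0.6 cm; d_o = 6.50 mm = 0.65 cm.
Objective: 1/d_i = 1/f_obj - 1/d_o = 1/0.6 - 1/0.65 = 0.12821 cm^-1, so d_i = 7.800 cm.
m_obj = -d_i/d_o = -7.800/0.65 = -12.000.
Eyepiece angular magnification (image at infinity): M_eye = D/f_e = 30/2 = 15.000.
Overall M = m_obj x M_eye = (-12.000)(15.000) = -180.00.

-180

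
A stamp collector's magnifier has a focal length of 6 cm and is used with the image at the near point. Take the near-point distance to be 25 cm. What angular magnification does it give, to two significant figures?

M = 1 + D/f = 1 + 25/6 = 5.167.

5.2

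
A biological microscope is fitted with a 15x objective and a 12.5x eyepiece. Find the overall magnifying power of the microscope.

187.5

The overall magnification of a compound microscope is the product of the objective and eyepiece magnifications:
M = M_obj x M_eye = 15 x 12.5 = 187.5.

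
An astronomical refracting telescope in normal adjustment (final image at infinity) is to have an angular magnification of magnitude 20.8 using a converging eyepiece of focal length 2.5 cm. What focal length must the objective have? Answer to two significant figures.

52 cm

|M| = f_obj/|f_eye|, so f_obj = |M| x |f_eye| = 20.8 x 2.5 = 52.000 cm.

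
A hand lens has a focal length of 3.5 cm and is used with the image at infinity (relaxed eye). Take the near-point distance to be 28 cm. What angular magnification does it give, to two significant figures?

8.0

M = D/f = 28/3.5 = 8.000.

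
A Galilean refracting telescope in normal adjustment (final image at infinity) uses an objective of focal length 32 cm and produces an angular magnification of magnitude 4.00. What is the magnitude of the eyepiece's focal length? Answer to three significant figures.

8.00 cm

|M| = f_obj/|f_eye|, so |f_eye| = f_obj/|M| = 32/4.0 = 8.000 cm.
(The eyepiece is diverging, so its signed focal length is -8.000 cm.)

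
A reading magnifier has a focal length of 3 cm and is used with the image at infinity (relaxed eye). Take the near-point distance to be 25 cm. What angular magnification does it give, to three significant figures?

M = D/f = 25/3 = 8.333.

8.33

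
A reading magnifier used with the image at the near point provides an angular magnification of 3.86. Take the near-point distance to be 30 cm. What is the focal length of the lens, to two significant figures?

10 cm

For the image at the near point, M = 1 + D/f.
f = D/(M - 1) = 30/(3.86 - 1) = 10.490 cm.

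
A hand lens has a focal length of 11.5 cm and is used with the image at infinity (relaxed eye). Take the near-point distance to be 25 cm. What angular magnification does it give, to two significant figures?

M = D/f = 25/11.5 = 2.174.

2.2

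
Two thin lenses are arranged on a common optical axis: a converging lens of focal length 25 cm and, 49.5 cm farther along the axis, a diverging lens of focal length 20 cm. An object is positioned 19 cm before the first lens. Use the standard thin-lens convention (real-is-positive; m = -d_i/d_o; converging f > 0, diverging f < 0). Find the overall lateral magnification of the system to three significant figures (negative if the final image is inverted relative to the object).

Applying the thin-lens equation to the first lens, 1/25 = 1/19 + 1/d_i1, which gives d_i1 = -79.167 cm.
Its lateral magnification is m_1 = -d_i1/d_o1 = -(-79.167)/19 = 4.1667.
The intermediate image is virtual, 79.167 cm to the left of lens 1, so d_o2 = L - d_i1 = 49.5 - (-79.167) = 128.667 cm.
Applying the thin-lens equation again with f_2 = -20 cm and d_o2 = 128.667 cm gives d_i2 = -17.309 cm.
m_2 = -(-17.309)/(128.667) = 0.1345.
Overall magnification: m = m_1 m_2 = 0.5605.

0.561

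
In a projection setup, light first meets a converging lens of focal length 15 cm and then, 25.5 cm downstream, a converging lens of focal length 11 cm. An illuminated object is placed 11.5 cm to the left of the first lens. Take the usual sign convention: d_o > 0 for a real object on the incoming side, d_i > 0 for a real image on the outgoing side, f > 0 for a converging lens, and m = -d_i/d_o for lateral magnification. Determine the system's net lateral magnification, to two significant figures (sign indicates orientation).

-0.74

Lens 1: 1/d_i1 = 1/f_1 - 1/d_o1 = 1/15 - 1/11.5 = -0.02029 cm^-1, so d_i1 = -49.286 cm.
m_1 = -(-49.286)/11.5 = 4.2857.
The intermediate image is virtual, 49.286 cm to the left of lens 1, so d_o2 = L - d_i1 = 25.5 - (-49.286) = 74.786 cm.
Lens 2: 1/d_i2 = 1/f_2 - 1/d_o2 = 1/11 - 1/(74.786) = 0.07754 cm^-1, so d_i2 = 12.897 cm.
m_2 = -(12.897)/(74.786) = -0.1725.
The system's lateral magnification is m_1 m_2 = (4.2857)(-0.1725) = -0.7391.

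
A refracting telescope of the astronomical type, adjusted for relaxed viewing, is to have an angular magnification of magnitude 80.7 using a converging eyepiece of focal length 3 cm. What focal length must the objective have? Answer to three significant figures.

242 cm

|M| = f_obj/|f_eye|, so f_obj = |M| x |f_eye| = 80.7 x 3 = 242.100 cm.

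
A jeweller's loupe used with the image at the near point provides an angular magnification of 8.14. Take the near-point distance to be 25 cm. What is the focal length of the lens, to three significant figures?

For the image at the near point, M = 1 + D/f.
f = D/(M - 1) = 25/(8.14 - 1) = 3.501 cm.

3.50 cm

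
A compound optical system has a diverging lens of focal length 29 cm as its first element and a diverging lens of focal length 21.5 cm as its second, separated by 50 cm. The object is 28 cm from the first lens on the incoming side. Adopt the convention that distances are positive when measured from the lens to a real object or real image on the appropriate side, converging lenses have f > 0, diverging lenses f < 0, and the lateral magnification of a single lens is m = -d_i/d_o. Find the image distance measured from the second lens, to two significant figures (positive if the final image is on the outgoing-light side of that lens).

Applying the thin-lens equation to the first lens, 1/(-29) = 1/28 + 1/d_i1, which gives d_i1 = -14.246 cm.
With d_i1 < 0 the first image is virtual and lies on the object side; the object distance for lens 2 is d_o2 = 50 - (-14.246) = 64.246 cm.
Applying the thin-lens equation again with f_2 = -21.5 cm and d_o2 = 64.246 cm gives d_i2 = -16.109 cm.

-16 cm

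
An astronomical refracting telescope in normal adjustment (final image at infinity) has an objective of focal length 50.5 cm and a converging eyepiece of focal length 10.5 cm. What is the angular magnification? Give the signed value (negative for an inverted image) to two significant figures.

M = -f_obj/f_eye = -50.5/(10.5) = -4.810.

-4.8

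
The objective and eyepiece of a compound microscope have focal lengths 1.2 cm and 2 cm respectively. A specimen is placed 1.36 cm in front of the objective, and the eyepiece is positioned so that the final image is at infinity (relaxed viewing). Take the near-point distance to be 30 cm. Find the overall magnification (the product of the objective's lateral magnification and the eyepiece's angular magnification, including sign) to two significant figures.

Objective: 1/d_i = 1/f_obj - 1/d_o = 1/1.2 - 1/1.36 = 0.09804 cm^-1, so d_i = 10.200 cm.
m_obj = -d_i/d_o = -10.200/1.36 = -7.500.
Eyepiece angular magnification (image at infinity): M_eye = D/f_e = 30/2 = 15.000.
Overall M = m_obj x M_eye = (-7.500)(15.000) = -112.50.

-110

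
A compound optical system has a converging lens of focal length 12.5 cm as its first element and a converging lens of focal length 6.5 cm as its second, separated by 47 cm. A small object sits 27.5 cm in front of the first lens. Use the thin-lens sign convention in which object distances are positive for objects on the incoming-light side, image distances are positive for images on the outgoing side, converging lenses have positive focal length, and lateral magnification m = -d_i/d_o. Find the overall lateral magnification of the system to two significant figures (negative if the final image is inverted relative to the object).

0.31

First lens: d_i1 = 1/(1/12.5 - 1/27.5) = 22.917 cm.
m_1 = -(22.917)/27.5 = -0.8333.
That image sits 24.083 cm in front of the second lens, so d_o2 = 24.083 cm.
Second lens: d_i2 = 1/(1/6.5 - 1/(24.083)) = 8.903 cm.
m_2 = -(8.903)/(24.083) = -0.3697.
Total m = m_1 x m_2 = (-0.8333)(-0.3697) = 0.3081.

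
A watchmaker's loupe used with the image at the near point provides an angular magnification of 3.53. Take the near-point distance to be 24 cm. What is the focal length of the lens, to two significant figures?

9.5 cm

For the image at the near point, M = 1 + D/f.
f = D/(M - 1) = 24/(3.53 - 1) = 9.486 cm.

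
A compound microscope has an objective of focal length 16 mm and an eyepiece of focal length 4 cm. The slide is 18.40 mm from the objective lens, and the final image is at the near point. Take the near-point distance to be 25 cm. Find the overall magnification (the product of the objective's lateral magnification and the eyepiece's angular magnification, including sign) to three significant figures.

-48.3

Convert to cm: f_obj = 16 mm = 1.6 cm; d_o = 18.40 mm = 1.84 cm.
Objective: 1/d_i = 1/f_obj - 1/d_o = 1/1.6 - 1/1.84 = 0.08152 cm^-1, so d_i = 12.267 cm.
m_obj = -d_i/d_o = -12.267/1.84 = -6.667.
Eyepiece angular magnification (image at near point): M_eye = 1 + D/f_e = 1 + 25/4 = 7.250.
Overall M = m_obj x M_eye = (-6.667)(7.250) = -48.33.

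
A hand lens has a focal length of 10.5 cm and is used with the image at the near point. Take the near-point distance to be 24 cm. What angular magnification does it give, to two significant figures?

3.3

M = 1 + D/f = 1 + 24/10.5 = 3.286.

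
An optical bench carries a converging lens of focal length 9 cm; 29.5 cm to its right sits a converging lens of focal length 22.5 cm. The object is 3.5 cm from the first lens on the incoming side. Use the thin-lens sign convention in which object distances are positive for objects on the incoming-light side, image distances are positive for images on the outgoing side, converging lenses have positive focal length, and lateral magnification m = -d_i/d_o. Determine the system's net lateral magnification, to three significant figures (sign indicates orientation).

Lens 1: 1/d_i1 = 1/f_1 - 1/d_o1 = 1/9 - 1/3.5 = -0.17460 cm^-1, so d_i1 = -5.727 cm.
m_1 = -(-5.727)/3.5 = 1.6364.
The intermediate image is virtual, 5.727 cm to the left of lens 1, so d_o2 = L - d_i1 = 29.5 - (-5.727) = 35.227 cm.
Lens 2: 1/d_i2 = 1/f_2 - 1/d_o2 = 1/22.5 - 1/(35.227) = 0.01606 cm^-1, so d_i2 = 62.277 cm.
m_2 = -(62.277)/(35.227) = -1.7679.
Total m = m_1 x m_2 = (1.6364)(-1.7679) = -2.8929.

-2.89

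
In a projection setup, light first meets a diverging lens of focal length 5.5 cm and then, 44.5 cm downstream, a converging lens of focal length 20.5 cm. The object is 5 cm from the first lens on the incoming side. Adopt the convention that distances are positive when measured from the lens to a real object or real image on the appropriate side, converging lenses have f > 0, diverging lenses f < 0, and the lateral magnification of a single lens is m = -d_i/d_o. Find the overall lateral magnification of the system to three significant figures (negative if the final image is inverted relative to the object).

-0.403

First lens: d_i1 = 1/(1/(-5.5) - 1/5) = -2.619 cm.
m_1 = -(-2.619)/5 = 0.5238.
The intermediate image is virtual, 2.619 cm to the left of lens 1, so d_o2 = L - d_i1 = 44.5 - (-2.619) = 47.119 cm.
Second lens: d_i2 = 1/(1/20.5 - 1/(47.119)) = 36.288 cm.
m_2 = -(36.288)/(47.119) = -0.7701.
Total m = m_1 x m_2 = (0.5238)(-0.7701) = -0.4034.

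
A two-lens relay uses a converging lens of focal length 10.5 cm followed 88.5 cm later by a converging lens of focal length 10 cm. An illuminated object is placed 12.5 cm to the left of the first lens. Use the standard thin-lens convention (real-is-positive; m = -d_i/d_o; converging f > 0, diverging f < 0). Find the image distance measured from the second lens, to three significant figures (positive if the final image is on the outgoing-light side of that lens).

17.8 cm

Applying the thin-lens equation to the first lens, 1/10.5 = 1/12.5 + 1/d_i1, which gives d_i1 = 65.625 cm.
That image sits 22.875 cm in front of the second lens, so d_o2 = 22.875 cm.
Applying the thin-lens equation again with f_2 = 10 cm and d_o2 = 22.875 cm gives d_i2 = 17.767 cm.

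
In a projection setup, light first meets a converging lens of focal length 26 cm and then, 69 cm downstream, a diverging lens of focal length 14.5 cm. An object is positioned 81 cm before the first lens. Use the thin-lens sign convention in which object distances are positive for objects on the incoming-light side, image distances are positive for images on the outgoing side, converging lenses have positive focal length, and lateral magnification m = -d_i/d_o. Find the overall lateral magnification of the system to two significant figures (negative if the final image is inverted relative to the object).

Applying the thin-lens equation to the first lens, 1/26 = 1/81 + 1/d_i1, which gives d_i1 = 38.291 cm.
Its lateral magnification is m_1 = -d_i1/d_o1 = -(38.291)/81 = -0.4727.
The intermediate image is 38.291 cm to the right of lens 1, so d_o2 = L - d_i1 = 69 - 38.291 = 30.709 cm.
Applying the thin-lens equation again with f_2 = -14.5 cm and d_o2 = 30.709 cm gives d_i2 = -9.849 cm.
m_2 = -(-9.849)/(30.709) = 0.3207.
Overall magnification: m = m_1 m_2 = -0.1516.

-0.15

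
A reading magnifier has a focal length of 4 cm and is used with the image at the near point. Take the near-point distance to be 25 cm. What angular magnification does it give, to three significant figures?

7.25

M = 1 + D/f = 1 + 25/4 = 7.250.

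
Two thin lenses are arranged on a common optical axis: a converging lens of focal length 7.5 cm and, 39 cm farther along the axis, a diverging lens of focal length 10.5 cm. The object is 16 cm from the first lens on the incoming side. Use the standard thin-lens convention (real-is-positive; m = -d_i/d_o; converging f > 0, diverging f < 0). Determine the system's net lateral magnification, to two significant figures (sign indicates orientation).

First lens: d_i1 = 1/(1/7.5 - 1/16) = 14.118 cm.
m_1 = -(14.118)/16 = -0.8824.
That image sits 24.882 cm in front of the second lens, so d_o2 = 24.882 cm.
Second lens: d_i2 = 1/(1/(-10.5) - 1/(24.882)) = -7.384 cm.
m_2 = -(-7.384)/(24.882) = 0.2968.
The system's lateral magnification is m_1 m_2 = (-0.8824)(0.2968) = -0.2618.

-0.26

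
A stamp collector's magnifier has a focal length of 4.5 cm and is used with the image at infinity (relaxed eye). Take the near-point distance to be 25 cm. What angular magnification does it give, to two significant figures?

5.6

M = D/f = 25/4.5 = 5.556.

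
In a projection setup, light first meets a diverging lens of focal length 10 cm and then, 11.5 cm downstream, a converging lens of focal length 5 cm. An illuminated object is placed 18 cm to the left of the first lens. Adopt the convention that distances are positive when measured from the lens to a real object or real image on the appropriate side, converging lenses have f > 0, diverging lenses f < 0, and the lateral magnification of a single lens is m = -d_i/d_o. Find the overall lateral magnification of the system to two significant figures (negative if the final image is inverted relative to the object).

Lens 1: 1/d_i1 = 1/f_1 - 1/d_o1 = 1/(-10) - 1/18 = -0.15556 cm^-1, so d_i1 = -6.429 cm.
m_1 = -(-6.429)/18 = 0.3571.
With d_i1 < 0 the first image is virtual and lies on the object side; the object distance for lens 2 is d_o2 = 11.5 - (-6.429) = 17.929 cm.
Lens 2: 1/d_i2 = 1/f_2 - 1/d_o2 = 1/5 - 1/(17.929) = 0.14422 cm^-1, so d_i2 = 6.934 cm.
m_2 = -(6.934)/(17.929) = -0.3867.
Overall magnification: m = m_1 m_2 = -0.1381.

-0.14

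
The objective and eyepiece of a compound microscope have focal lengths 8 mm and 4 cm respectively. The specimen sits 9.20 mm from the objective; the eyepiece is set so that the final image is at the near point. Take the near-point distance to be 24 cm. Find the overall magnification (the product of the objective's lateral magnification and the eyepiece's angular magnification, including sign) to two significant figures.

Convert to cm: f_obj = 8 mm = 0.8 cm; d_o = 9.20 mm = 0.92 cm.
Objective: 1/d_i = 1/f_obj - 1/d_o = 1/0.8 - 1/0.92 = 0.16304 cm^-1, so d_i = 6.133 cm.
m_obj = -d_i/d_o = -6.133/0.92 = -6.667.
Eyepiece angular magnification (image at near point): M_eye = 1 + D/f_e = 1 + 24/4 = 7.000.
Overall M = m_obj x M_eye = (-6.667)(7.000) = -46.67.

-47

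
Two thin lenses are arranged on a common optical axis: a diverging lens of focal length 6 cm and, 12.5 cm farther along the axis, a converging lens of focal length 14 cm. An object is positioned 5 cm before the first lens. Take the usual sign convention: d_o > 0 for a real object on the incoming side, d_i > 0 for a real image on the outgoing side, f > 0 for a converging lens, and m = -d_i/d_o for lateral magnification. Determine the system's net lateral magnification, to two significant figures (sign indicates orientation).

Lens 1: 1/d_i1 = 1/f_1 - 1/d_o1 = 1/(-6) - 1/5 = -0.36667 cm^-1, so d_i1 = -2.727 cm.
m_1 = -(-2.727)/5 = 0.5455.
With d_i1 < 0 the first image is virtual and lies on the object side; the object distance for lens 2 is d_o2 = 12.5 - (-2.727) = 15.227 cm.
Lens 2: 1/d_i2 = 1/f_2 - 1/d_o2 = 1/14 - 1/(15.227) = 0.00576 cm^-1, so d_i2 = 173.704 cm.
m_2 = -(173.704)/(15.227) = -11.4074.
The system's lateral magnification is m_1 m_2 = (0.5455)(-11.4074) = -6.2222.

-6.2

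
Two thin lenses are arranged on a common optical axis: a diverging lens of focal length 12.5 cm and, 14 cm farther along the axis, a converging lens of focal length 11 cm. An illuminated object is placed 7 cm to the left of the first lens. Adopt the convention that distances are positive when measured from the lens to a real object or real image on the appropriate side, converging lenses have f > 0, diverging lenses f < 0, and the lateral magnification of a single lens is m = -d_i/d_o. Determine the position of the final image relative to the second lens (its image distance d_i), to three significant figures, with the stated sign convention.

Lens 1: 1/d_i1 = 1/f_1 - 1/d_o1 = 1/(-12.5) - 1/7 = -0.22286 cm^-1, so d_i1 = -4.487 cm.
The intermediate image is virtual, 4.487 cm to the left of lens 1, so d_o2 = L - d_i1 = 14 - (-4.487) = 18.487 cm.
Lens 2: 1/d_i2 = 1/f_2 - 1/d_o2 = 1/11 - 1/(18.487) = 0.03682 cm^-1, so d_i2 = 27.161 cm.

27.2 cm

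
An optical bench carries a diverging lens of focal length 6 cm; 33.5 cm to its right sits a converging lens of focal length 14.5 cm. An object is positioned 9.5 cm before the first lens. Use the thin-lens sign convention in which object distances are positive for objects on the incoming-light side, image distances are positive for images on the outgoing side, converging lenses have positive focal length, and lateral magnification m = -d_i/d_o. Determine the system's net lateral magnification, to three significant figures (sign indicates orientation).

First lens: d_i1 = 1/(1/(-6) - 1/9.5) = -3.677 cm.
m_1 = -(-3.677)/9.5 = 0.3871.
The intermediate image is virtual, 3.677 cm to the left of lens 1, so d_o2 = L - d_i1 = 33.5 - (-3.677) = 37.177 cm.
Second lens: d_i2 = 1/(1/14.5 - 1/(37.177)) = 23.771 cm.
m_2 = -(23.771)/(37.177) = -0.6394.
Total m = m_1 x m_2 = (0.3871)(-0.6394) = -0.2475.

-0.248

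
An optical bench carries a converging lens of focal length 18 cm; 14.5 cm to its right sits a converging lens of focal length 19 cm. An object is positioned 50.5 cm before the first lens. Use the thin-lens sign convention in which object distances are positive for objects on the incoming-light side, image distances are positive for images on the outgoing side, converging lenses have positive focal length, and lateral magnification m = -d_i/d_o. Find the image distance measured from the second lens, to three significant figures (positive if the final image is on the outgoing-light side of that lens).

Applying the thin-lens equation to the first lens, 1/18 = 1/50.5 + 1/d_i1, which gives d_i1 = 27.969 cm.
This image would form 27.969 cm past lens 1, i.e. 13.469 cm beyond lens 2, so it is a virtual object for lens 2: d_o2 = 14.5 - 27.969 = -13.469 cm.
Applying the thin-lens equation again with f_2 = 19 cm and d_o2 = -13.469 cm gives d_i2 = 7.882 cm.

7.88 cm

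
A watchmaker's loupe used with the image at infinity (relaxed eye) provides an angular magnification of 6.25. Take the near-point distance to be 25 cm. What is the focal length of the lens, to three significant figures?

For the image at infinity, M = D/f.
f = D/M = 25/6.25 = 4.000 cm.

4.00 cm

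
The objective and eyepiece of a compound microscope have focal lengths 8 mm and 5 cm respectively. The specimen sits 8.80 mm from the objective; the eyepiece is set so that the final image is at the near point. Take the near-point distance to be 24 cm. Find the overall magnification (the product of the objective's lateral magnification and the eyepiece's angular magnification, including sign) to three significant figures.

Convert to cm: f_obj = 8 mm = 0.8 cm; d_o = 8.80 mm = 0.88 cm.
Objective: 1/d_i = 1/f_obj - 1/d_o = 1/0.8 - 1/0.88 = 0.11364 cm^-1, so d_i = 8.800 cm.
m_obj = -d_i/d_o = -8.800/0.88 = -10.000.
Eyepiece angular magnification (image at near point): M_eye = 1 + D/f_e = 1 + 24/5 = 5.800.
Overall M = m_obj x M_eye = (-10.000)(5.800) = -58.00.

-58.0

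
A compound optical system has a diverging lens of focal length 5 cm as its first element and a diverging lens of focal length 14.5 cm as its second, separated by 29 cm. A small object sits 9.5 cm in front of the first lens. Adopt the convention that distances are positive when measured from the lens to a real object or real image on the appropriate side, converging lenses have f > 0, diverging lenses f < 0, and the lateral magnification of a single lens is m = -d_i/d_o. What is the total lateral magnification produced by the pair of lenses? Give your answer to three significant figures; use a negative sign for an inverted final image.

0.107

First lens: d_i1 = 1/(1/(-5) - 1/9.5) = -3.276 cm.
m_1 = -(-3.276)/9.5 = 0.3448.
The intermediate image is virtual, 3.276 cm to the left of lens 1, so d_o2 = L - d_i1 = 29 - (-3.276) = 32.276 cm.
Second lens: d_i2 = 1/(1/(-14.5) - 1/(32.276)) = -10.005 cm.
m_2 = -(-10.005)/(32.276) = 0.3100.
The system's lateral magnification is m_1 m_2 = (0.3448)(0.3100) = 0.1069.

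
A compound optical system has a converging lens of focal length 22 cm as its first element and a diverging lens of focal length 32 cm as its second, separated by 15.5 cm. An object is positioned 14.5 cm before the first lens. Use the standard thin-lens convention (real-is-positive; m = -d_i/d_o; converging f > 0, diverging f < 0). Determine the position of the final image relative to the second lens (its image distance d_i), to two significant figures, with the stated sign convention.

Applying the thin-lens equation to the first lens, 1/22 = 1/14.5 + 1/d_i1, which gives d_i1 = -42.533 cm.
The intermediate image is virtual, 42.533 cm to the left of lens 1, so d_o2 = L - d_i1 = 15.5 - (-42.533) = 58.033 cm.
Applying the thin-lens equation again with f_2 = -32 cm and d_o2 = 58.033 cm gives d_i2 = -20.626 cm.

-21 cm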